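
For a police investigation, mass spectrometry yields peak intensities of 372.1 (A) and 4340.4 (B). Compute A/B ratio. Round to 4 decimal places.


Spectral peak ratio:
Peak A = 372.1 counts
Peak B = 4340.4 counts
Ratio = 372.1 / 4340.4 = 0.0857

0.0857


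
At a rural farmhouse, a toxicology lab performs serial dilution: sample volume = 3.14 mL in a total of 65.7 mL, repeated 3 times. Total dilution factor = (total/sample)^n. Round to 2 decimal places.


Dilution factor calculation:
Single dilution = V_total / V_sample = 65.7 / 3.14 ≈ 20.923567
Number of dilutions = 3
Total DF = (65.7 / 3.14)^3 (full precision, rounded at the end) = 9160.25

9160.25


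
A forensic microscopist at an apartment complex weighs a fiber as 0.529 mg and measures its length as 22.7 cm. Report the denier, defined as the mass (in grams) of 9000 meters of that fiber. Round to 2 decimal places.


Denier calculation:
Mass in grams = 0.529 mg / 1000 = 0.000529 g
Length in meters = 22.7 cm / 100 = 0.227 m
Linear density = mass / length = 0.000529 / 0.227 = 0.0023304 g/m
Denier = (g/m) * 9000 = 0.0023304 * 9000 = 20.97

20.97


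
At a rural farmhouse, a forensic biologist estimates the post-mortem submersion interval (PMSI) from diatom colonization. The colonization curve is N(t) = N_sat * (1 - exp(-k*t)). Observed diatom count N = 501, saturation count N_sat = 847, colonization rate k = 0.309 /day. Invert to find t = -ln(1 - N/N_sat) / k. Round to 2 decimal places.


PMSI from diatom colonization curve:
N / N_sat = 501 / 847 = 0.591499
1 - N/N_sat = 0.408501
ln(1 - N/N_sat) = -0.895261
t = -ln(1 - N/N_sat) / k = -(-0.895261) / 0.309 = 2.90 days

2.90


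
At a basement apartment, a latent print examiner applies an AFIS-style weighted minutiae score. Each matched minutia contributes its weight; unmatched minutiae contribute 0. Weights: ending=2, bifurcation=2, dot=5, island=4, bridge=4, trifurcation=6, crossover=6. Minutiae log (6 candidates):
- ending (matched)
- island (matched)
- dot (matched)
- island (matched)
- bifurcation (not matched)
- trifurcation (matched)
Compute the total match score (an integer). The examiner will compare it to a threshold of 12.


Weighted minutiae match score:
  ending: matched, +2 (running total 2)
  island: matched, +4 (running total 6)
  dot: matched, +5 (running total 11)
  island: matched, +4 (running total 15)
  bifurcation: not matched, +0
  trifurcation: matched, +6 (running total 21)
Total score = 21
Threshold = 12; verdict = identification

21


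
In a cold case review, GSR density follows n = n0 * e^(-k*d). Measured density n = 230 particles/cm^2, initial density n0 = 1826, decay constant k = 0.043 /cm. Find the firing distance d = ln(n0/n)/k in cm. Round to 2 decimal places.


GSR distance calculation:
n0/n = 1826 / 230 = 7.93913
ln(n0/n) = 2.071804
d = 2.071804 / 0.043 = 48.18 cm

48.18


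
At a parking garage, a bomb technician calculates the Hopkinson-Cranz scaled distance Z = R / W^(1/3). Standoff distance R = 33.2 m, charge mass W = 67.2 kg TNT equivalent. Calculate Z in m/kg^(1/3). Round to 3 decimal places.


Scaled distance calculation:
W^(1/3) = 67.2^(1/3) = 4.065585
Z = R / W^(1/3) = 33.2 / 4.065585
Z = 8.166 m/kg^(1/3)

8.166


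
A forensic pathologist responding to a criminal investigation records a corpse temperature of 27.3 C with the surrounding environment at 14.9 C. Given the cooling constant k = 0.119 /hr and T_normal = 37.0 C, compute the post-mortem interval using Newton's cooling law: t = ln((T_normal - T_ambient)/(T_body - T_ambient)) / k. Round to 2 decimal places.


Using Newton's law of cooling:
t = ln((T_normal - T_ambient) / (T_body - T_ambient)) / k
T_normal - T_ambient = 22.1
T_body - T_ambient = 12.4
Ratio = 1.782258
ln(ratio) = 0.577881
t = 0.577881 / 0.119 = 4.86 hours

4.86


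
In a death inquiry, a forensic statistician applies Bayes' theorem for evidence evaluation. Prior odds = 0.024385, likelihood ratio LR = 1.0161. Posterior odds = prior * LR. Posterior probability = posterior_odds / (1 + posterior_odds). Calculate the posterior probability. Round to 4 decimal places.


Bayesian evidence evaluation:
Posterior odds = prior_odds * LR = 0.024385 * 1.0161 = 0.0247776
Posterior probability = posterior_odds / (1 + posterior_odds)
= 0.0247776 / (1 + 0.0247776)
= 0.0247776 / 1.0247776
= 0.0242

0.0242


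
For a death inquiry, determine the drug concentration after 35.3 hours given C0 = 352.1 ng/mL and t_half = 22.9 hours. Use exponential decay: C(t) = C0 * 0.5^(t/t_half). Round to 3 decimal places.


Drug concentration decay:
Number of half-lives = t / t_half = 35.3 / 22.9 = 1.541485
Decay factor = 0.5^1.541485 = 0.34353167
C(t) = 352.1 * 0.34353167 = 120.958 ng/mL

120.958


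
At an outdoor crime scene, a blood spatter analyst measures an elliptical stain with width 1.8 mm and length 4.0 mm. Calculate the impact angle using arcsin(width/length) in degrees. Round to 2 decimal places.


Blood spatter impact angle calculation:
width / length = 1.8 / 4.0 = 0.45
angle = arcsin(0.45)
angle = 26.74 degrees

26.74


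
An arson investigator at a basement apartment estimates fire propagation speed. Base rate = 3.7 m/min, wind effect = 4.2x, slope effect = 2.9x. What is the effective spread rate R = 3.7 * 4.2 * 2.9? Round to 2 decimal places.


Fire spread rate calculation:
R = R0 * wind_factor * slope_factor
= 3.7 * 4.2 * 2.9
= 15.54 * 2.9
= 45.07 m/min

45.07


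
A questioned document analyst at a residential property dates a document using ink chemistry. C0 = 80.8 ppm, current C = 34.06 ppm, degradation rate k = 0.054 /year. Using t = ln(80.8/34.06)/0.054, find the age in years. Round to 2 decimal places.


Document age estimation:
C0/C = 80.8 / 34.06 = 2.372284
ln(C0/C) = 0.863853
t = 0.863853 / 0.054 = 16.00 years

16.00


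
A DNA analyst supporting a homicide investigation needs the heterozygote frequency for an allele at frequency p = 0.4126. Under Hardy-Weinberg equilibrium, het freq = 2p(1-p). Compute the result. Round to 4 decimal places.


Hardy-Weinberg heterozygote frequency:
q = 1 - p = 1 - 0.4126 = 0.5874
2pq = 2 * 0.4126 * 0.5874 = 0.4847

0.4847


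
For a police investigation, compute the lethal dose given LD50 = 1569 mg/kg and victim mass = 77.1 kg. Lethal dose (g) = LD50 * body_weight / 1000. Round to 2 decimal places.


Lethal dose calculation:
Lethal dose = LD50 * body_weight / 1000
= 1569 * 77.1 / 1000
= 120969.9 / 1000
= 120.97 g

120.97


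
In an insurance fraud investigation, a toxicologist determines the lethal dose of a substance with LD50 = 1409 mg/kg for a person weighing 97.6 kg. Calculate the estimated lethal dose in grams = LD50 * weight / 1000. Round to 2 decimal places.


Lethal dose calculation:
Lethal dose = LD50 * body_weight / 1000
= 1409 * 97.6 / 1000
= 137518.4 / 1000
= 137.52 g

137.52


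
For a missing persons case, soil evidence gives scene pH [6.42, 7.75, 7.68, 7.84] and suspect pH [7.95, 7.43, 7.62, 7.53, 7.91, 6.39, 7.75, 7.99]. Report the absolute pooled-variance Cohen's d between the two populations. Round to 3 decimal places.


Pooled-variance Cohen's d for soil pH comparison:
Scene mean = 29.69 / 4 = 7.4225
Suspect mean = 60.57 / 8 = 7.57125
Scene sample variance s_s^2 = 0.450958
Suspect sample variance s_c^2 = 0.26927
Pooled variance = ((n_s-1)*s_s^2 + (n_c-1)*s_c^2) / (n_s + n_c - 2) = 0.323776
Pooled SD = sqrt(0.323776) = 0.569013
Mean difference = -0.14875
|d| = |-0.14875| / 0.569013 = 0.261

0.261


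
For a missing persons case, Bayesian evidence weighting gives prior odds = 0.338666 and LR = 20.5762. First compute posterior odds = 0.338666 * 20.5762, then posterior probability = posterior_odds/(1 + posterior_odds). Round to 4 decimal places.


Bayesian evidence evaluation:
Posterior odds = prior_odds * LR = 0.338666 * 20.5762 = 6.968459
Posterior probability = posterior_odds / (1 + posterior_odds)
= 6.968459 / (1 + 6.968459)
= 6.968459 / 7.968459
= 0.8745

0.8745


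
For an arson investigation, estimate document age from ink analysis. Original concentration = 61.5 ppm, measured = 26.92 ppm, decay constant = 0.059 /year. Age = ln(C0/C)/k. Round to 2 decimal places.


Document age estimation:
C0/C = 61.5 / 26.92 = 2.284547
ln(C0/C) = 0.826168
t = 0.826168 / 0.059 = 14.00 years

14.00


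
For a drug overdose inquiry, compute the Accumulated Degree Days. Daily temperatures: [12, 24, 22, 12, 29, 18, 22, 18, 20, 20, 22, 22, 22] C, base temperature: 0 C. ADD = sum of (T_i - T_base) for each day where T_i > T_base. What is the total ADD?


Computing ADD day by day:
Day 1: max(0, 12 - 0) = 12
Day 2: max(0, 24 - 0) = 24
Day 3: max(0, 22 - 0) = 22
Day 4: max(0, 12 - 0) = 12
Day 5: max(0, 29 - 0) = 29
Day 6: max(0, 18 - 0) = 18
Day 7: max(0, 22 - 0) = 22
Day 8: max(0, 18 - 0) = 18
Day 9: max(0, 20 - 0) = 20
Day 10: max(0, 20 - 0) = 20
Day 11: max(0, 22 - 0) = 22
Day 12: max(0, 22 - 0) = 22
Day 13: max(0, 22 - 0) = 22
Total ADD = 263

263


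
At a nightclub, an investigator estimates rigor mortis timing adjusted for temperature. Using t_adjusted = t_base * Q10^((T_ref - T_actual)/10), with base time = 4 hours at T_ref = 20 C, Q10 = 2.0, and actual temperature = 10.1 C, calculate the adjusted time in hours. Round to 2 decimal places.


Rigor mortis time adjustment:
Exponent = (T_ref - T_actual) / 10 = (20 - 10.1) / 10 = 0.99
Q10 factor = 2.0^0.99 = 1.98618
t_adjusted = 4 * 1.98618 = 7.94 hours

7.94


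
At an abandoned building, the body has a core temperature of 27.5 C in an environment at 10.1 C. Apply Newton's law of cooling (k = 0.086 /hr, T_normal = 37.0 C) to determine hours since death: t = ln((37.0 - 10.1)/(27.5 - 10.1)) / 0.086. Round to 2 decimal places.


Using Newton's law of cooling:
t = ln((T_normal - T_ambient) / (T_body - T_ambient)) / k
T_normal - T_ambient = 26.9
T_body - T_ambient = 17.4
Ratio = 1.545977
ln(ratio) = 0.435656
t = 0.435656 / 0.086 = 5.07 hours

5.07


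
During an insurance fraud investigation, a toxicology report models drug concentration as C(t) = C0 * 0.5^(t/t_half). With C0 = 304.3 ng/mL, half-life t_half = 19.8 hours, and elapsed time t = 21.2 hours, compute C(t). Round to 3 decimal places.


Drug concentration decay:
Number of half-lives = t / t_half = 21.2 / 19.8 = 1.070707
Decay factor = 0.5^1.070707 = 0.47608563
C(t) = 304.3 * 0.47608563 = 144.873 ng/mL

144.873


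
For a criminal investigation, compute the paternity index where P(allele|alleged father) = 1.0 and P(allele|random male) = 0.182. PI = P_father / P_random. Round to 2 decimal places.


Paternity Index calculation:
PI = P(allele|father) / P(allele|random)
PI = 1.0 / 0.182
PI = 5.49

5.49


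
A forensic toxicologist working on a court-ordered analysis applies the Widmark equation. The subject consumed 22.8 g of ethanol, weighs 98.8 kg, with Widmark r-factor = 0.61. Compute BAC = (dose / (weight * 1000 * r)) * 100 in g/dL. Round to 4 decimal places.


Applying the Widmark formula:
BAC = (dose_g / (body_wt * 1000 * r)) * 100
Denominator = 98.8 * 1000 * 0.61 = 60268
BAC = (22.8 / 60268) * 100
BAC = 0.0378 g/dL

0.0378


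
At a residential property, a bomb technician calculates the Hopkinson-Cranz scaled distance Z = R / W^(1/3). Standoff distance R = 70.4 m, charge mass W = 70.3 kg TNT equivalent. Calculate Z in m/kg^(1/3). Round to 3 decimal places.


Scaled distance calculation:
W^(1/3) = 70.3^(1/3) = 4.127164
Z = R / W^(1/3) = 70.4 / 4.127164
Z = 17.058 m/kg^(1/3)

17.058


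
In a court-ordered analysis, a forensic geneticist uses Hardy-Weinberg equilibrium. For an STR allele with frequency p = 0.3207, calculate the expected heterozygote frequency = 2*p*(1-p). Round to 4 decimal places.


Hardy-Weinberg heterozygote frequency:
q = 1 - p = 1 - 0.3207 = 0.6793
2pq = 2 * 0.3207 * 0.6793 = 0.4357

0.4357


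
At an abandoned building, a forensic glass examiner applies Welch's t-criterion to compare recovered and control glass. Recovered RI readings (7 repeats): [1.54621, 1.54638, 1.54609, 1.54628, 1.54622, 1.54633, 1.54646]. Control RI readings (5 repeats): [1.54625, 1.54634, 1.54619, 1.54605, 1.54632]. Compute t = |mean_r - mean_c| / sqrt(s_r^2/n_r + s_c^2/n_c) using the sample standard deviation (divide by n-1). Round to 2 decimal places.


Welch's t-criterion for glass RI comparison:
Recovered mean = sum / n_r = 10.82397 / 7 = 1.5462814
Control mean = sum / n_c = 7.73115 / 5 = 1.54623
Recovered sample variance s_r^2 = 1.49143e-08
Control sample variance s_c^2 = 1.365e-08
Welch SE (unpooled) = sqrt(s_r^2/n_r + s_c^2/n_c) = sqrt(2.13061e-09 + 2.73e-09) = sqrt(4.86061e-09) = 6.97181e-05
|mean_r - mean_c| = 5.14286e-05
t = 5.14286e-05 / 6.97181e-05 = 0.74

0.74


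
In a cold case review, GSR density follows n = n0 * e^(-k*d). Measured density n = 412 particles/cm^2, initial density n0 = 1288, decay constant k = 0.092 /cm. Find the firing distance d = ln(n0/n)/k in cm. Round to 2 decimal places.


GSR distance calculation:
n0/n = 1288 / 412 = 3.126214
ln(n0/n) = 1.139823
d = 1.139823 / 0.092 = 12.39 cm

12.39


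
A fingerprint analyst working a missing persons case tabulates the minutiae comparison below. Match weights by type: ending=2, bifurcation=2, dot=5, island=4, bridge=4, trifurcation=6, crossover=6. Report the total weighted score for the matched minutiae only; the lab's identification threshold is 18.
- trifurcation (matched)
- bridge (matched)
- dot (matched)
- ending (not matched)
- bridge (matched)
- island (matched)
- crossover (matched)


Weighted minutiae match score:
  trifurcation: matched, +6 (running total 6)
  bridge: matched, +4 (running total 10)
  dot: matched, +5 (running total 15)
  ending: not matched, +0
  bridge: matched, +4 (running total 19)
  island: matched, +4 (running total 23)
  crossover: matched, +6 (running total 29)
Total score = 29
Threshold = 18; verdict = identification

29


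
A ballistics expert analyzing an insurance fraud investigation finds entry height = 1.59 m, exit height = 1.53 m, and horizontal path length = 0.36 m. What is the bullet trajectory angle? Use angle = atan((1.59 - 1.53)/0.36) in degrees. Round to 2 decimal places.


Bullet trajectory angle:
Height difference = 1.59 - 1.53 = 0.06 m
angle = atan(0.06 / 0.36)
angle = atan(0.166667)
angle = 9.46 degrees

9.46


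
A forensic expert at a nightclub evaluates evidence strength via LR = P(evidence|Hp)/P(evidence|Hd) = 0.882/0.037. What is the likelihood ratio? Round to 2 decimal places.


Likelihood ratio calculation:
LR = P(E|Hp) / P(E|Hd)
LR = 0.882 / 0.037
LR = 23.84

23.84


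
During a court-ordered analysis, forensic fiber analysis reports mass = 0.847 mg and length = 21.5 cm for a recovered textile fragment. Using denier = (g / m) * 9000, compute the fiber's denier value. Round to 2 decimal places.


Denier calculation:
Mass in grams = 0.847 mg / 1000 = 0.000847 g
Length in meters = 21.5 cm / 100 = 0.215 m
Linear density = mass / length = 0.000847 / 0.215 = 0.00393953 g/m
Denier = (g/m) * 9000 = 0.00393953 * 9000 = 35.46

35.46


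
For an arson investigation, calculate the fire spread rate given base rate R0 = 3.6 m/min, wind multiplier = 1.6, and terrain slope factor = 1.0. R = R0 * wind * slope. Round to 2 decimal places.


Fire spread rate calculation:
R = R0 * wind_factor * slope_factor
= 3.6 * 1.6 * 1.0
= 5.76 * 1.0
= 5.76 m/min

5.76


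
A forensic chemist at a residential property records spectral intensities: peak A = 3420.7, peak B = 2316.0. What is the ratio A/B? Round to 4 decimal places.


Spectral peak ratio:
Peak A = 3420.7 counts
Peak B = 2316.0 counts
Ratio = 3420.7 / 2316.0 = 1.4770

1.4770


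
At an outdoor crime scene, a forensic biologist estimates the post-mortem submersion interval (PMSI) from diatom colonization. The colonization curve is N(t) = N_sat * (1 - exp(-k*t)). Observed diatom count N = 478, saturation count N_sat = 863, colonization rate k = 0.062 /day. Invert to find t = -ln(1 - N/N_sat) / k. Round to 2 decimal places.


PMSI from diatom colonization curve:
N / N_sat = 478 / 863 = 0.553882
1 - N/N_sat = 0.446118
ln(1 - N/N_sat) = -0.807172
t = -ln(1 - N/N_sat) / k = -(-0.807172) / 0.062 = 13.02 days

13.02


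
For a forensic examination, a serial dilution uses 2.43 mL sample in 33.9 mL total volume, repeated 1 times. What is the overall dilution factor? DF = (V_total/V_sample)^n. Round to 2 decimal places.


Dilution factor calculation:
Single dilution = V_total / V_sample = 33.9 / 2.43 ≈ 13.950617
Number of dilutions = 1
Total DF = (33.9 / 2.43)^1 (full precision, rounded at the end) = 13.95

13.95


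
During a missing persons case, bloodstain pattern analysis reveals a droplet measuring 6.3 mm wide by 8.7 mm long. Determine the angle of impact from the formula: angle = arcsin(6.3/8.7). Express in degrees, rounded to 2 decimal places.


Blood spatter impact angle calculation:
width / length = 6.3 / 8.7 = 0.724138
angle = arcsin(0.724138)
angle = 46.40 degrees

46.40


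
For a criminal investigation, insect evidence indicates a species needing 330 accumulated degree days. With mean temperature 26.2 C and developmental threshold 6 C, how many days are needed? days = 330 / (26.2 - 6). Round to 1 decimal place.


Insect development time:
Effective temperature = avg_temp - T_base = 26.2 - 6 = 20.2 C
Days = ADD / effective_temp = 330 / 20.2 = 16.3 days

16.3


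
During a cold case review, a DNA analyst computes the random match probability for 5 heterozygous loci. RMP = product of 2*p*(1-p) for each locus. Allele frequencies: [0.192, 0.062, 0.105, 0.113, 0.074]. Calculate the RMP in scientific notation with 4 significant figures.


Computing RMP for 5 loci:
Locus 1: 2 * 0.192 * 0.808 = 0.310272
Locus 2: 2 * 0.062 * 0.938 = 0.116312
Locus 3: 2 * 0.105 * 0.895 = 0.18795
Locus 4: 2 * 0.113 * 0.887 = 0.200462
Locus 5: 2 * 0.074 * 0.926 = 0.137048
RMP = 1.863e-04

1.863e-04


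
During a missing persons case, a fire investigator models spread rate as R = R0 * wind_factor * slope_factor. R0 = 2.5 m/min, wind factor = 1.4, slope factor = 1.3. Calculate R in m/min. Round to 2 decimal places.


Fire spread rate calculation:
R = R0 * wind_factor * slope_factor
= 2.5 * 1.4 * 1.3
= 3.5 * 1.3
= 4.55 m/min

4.55


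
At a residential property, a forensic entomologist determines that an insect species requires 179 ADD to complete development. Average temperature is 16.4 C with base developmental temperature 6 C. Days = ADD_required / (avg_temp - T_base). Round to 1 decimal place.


Insect development time:
Effective temperature = avg_temp - T_base = 16.4 - 6 = 10.4 C
Days = ADD / effective_temp = 179 / 10.4 = 17.2 days

17.2


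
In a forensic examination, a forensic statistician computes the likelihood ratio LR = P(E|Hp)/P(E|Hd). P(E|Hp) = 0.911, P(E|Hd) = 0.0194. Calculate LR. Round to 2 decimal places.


Likelihood ratio calculation:
LR = P(E|Hp) / P(E|Hd)
LR = 0.911 / 0.0194
LR = 46.96

46.96


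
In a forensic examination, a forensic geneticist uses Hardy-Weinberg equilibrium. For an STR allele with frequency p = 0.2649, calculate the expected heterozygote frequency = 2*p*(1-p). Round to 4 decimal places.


Hardy-Weinberg heterozygote frequency:
q = 1 - p = 1 - 0.2649 = 0.7351
2pq = 2 * 0.2649 * 0.7351 = 0.3895

0.3895


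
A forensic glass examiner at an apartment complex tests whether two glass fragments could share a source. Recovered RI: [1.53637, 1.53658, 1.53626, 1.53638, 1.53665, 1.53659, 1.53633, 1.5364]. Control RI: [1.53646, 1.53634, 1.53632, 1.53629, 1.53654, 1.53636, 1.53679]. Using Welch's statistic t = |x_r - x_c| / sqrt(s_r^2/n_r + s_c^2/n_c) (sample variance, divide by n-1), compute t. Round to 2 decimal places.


Welch's t-criterion for glass RI comparison:
Recovered mean = sum / n_r = 12.29156 / 8 = 1.536445
Control mean = sum / n_c = 10.7551 / 7 = 1.5364429
Recovered sample variance s_r^2 = 2.00857e-08
Control sample variance s_c^2 = 3.10238e-08
Welch SE (unpooled) = sqrt(s_r^2/n_r + s_c^2/n_c) = sqrt(2.51071e-09 + 4.43197e-09) = sqrt(6.94268e-09) = 8.33227e-05
|mean_r - mean_c| = 2.14286e-06
t = 2.14286e-06 / 8.33227e-05 = 0.03

0.03


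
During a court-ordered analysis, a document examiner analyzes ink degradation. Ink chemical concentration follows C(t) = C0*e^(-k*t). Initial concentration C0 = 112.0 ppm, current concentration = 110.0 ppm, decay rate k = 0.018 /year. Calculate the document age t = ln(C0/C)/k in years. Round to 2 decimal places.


Document age estimation:
C0/C = 112.0 / 110.0 = 1.018182
ln(C0/C) = 0.018019
t = 0.018019 / 0.018 = 1.00 years

1.00


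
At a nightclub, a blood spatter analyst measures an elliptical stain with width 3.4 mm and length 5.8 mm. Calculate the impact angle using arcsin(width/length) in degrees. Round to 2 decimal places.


Blood spatter impact angle calculation:
width / length = 3.4 / 5.8 = 0.586207
angle = arcsin(0.586207)
angle = 35.89 degrees

35.89


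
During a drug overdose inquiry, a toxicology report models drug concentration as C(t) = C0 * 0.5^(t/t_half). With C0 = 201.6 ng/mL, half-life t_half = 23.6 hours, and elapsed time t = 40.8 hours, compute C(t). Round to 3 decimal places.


Drug concentration decay:
Number of half-lives = t / t_half = 40.8 / 23.6 = 1.728814
Decay factor = 0.5^1.728814 = 0.30169987
C(t) = 201.6 * 0.30169987 = 60.823 ng/mL

60.823


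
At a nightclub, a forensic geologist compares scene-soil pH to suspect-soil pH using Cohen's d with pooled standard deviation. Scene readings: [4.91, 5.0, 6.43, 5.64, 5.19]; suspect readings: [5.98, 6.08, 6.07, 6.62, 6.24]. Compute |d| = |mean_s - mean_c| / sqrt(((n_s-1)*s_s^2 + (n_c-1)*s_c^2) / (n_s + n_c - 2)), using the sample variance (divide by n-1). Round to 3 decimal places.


Pooled-variance Cohen's d for soil pH comparison:
Scene mean = 27.17 / 5 = 5.434
Suspect mean = 30.99 / 5 = 6.198
Scene sample variance s_s^2 = 0.38923
Suspect sample variance s_c^2 = 0.06442
Pooled variance = ((n_s-1)*s_s^2 + (n_c-1)*s_c^2) / (n_s + n_c - 2) = 0.226825
Pooled SD = sqrt(0.226825) = 0.476261
Mean difference = -0.764
|d| = |-0.764| / 0.476261 = 1.604

1.604


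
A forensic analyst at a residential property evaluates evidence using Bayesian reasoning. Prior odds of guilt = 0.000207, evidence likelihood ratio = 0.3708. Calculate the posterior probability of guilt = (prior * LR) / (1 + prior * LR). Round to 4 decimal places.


Bayesian evidence evaluation:
Posterior odds = prior_odds * LR = 0.000207 * 0.3708 = 0.0000767556
Posterior probability = posterior_odds / (1 + posterior_odds)
= 0.0000767556 / (1 + 0.0000767556)
= 0.0000767556 / 1.0000767556
= 0.0001

0.0001


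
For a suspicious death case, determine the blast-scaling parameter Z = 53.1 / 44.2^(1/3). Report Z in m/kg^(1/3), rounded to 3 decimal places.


Scaled distance calculation:
W^(1/3) = 44.2^(1/3) = 3.535689
Z = R / W^(1/3) = 53.1 / 3.535689
Z = 15.018 m/kg^(1/3)

15.018


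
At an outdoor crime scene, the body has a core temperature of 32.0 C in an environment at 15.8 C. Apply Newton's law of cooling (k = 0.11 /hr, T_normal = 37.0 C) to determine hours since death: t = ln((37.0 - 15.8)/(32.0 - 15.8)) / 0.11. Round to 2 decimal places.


Using Newton's law of cooling:
t = ln((T_normal - T_ambient) / (T_body - T_ambient)) / k
T_normal - T_ambient = 21.2
T_body - T_ambient = 16.2
Ratio = 1.308642
ln(ratio) = 0.26899
t = 0.26899 / 0.11 = 2.45 hours

2.45


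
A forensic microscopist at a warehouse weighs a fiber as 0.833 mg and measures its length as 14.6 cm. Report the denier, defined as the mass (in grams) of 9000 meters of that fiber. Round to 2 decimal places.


Denier calculation:
Mass in grams = 0.833 mg / 1000 = 0.000833 g
Length in meters = 14.6 cm / 100 = 0.146 m
Linear density = mass / length = 0.000833 / 0.146 = 0.00570548 g/m
Denier = (g/m) * 9000 = 0.00570548 * 9000 = 51.35

51.35


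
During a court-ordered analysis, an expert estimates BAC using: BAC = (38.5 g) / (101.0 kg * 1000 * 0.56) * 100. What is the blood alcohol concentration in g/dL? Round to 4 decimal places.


Applying the Widmark formula:
BAC = (dose_g / (body_wt * 1000 * r)) * 100
Denominator = 101.0 * 1000 * 0.56 = 56560
BAC = (38.5 / 56560) * 100
BAC = 0.0681 g/dL

0.0681


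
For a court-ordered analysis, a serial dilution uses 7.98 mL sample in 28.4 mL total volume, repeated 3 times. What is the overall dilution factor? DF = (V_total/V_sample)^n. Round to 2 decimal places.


Dilution factor calculation:
Single dilution = V_total / V_sample = 28.4 / 7.98 ≈ 3.558897
Number of dilutions = 3
Total DF = (28.4 / 7.98)^3 (full precision, rounded at the end) = 45.08

45.08


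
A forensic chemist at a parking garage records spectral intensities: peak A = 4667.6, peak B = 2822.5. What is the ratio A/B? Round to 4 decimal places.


Spectral peak ratio:
Peak A = 4667.6 counts
Peak B = 2822.5 counts
Ratio = 4667.6 / 2822.5 = 1.6537

1.6537


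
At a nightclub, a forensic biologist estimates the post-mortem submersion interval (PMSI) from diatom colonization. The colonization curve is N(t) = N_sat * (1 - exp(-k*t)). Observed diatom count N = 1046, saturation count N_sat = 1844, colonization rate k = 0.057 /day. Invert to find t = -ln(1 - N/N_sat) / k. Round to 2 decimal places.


PMSI from diatom colonization curve:
N / N_sat = 1046 / 1844 = 0.567245
1 - N/N_sat = 0.432755
ln(1 - N/N_sat) = -0.837584
t = -ln(1 - N/N_sat) / k = -(-0.837584) / 0.057 = 14.69 days

14.69


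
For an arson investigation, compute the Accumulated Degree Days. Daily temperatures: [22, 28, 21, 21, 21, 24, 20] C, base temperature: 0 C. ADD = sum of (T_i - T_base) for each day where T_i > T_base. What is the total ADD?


Computing ADD day by day:
Day 1: max(0, 22 - 0) = 22
Day 2: max(0, 28 - 0) = 28
Day 3: max(0, 21 - 0) = 21
Day 4: max(0, 21 - 0) = 21
Day 5: max(0, 21 - 0) = 21
Day 6: max(0, 24 - 0) = 24
Day 7: max(0, 20 - 0) = 20
Total ADD = 157

157


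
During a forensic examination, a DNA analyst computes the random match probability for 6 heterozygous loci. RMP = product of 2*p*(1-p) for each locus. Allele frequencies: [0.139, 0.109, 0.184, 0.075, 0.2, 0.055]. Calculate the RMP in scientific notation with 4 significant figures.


Computing RMP for 6 loci:
Locus 1: 2 * 0.139 * 0.861 = 0.239358
Locus 2: 2 * 0.109 * 0.891 = 0.194238
Locus 3: 2 * 0.184 * 0.816 = 0.300288
Locus 4: 2 * 0.075 * 0.925 = 0.13875
Locus 5: 2 * 0.2 * 0.8 = 0.32
Locus 6: 2 * 0.055 * 0.945 = 0.10395
RMP = 6.444e-05

6.444e-05


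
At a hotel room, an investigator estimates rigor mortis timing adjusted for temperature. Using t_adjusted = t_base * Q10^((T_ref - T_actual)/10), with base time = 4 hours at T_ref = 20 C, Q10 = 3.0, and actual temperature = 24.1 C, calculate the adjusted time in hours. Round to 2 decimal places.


Rigor mortis time adjustment:
Exponent = (T_ref - T_actual) / 10 = (20 - 24.1) / 10 = -0.41
Q10 factor = 3.0^-0.41 = 0.63735
t_adjusted = 4 * 0.63735 = 2.55 hours

2.55


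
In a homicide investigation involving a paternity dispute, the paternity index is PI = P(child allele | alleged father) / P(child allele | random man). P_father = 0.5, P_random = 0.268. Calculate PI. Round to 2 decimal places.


Paternity Index calculation:
PI = P(allele|father) / P(allele|random)
PI = 0.5 / 0.268
PI = 1.87

1.87


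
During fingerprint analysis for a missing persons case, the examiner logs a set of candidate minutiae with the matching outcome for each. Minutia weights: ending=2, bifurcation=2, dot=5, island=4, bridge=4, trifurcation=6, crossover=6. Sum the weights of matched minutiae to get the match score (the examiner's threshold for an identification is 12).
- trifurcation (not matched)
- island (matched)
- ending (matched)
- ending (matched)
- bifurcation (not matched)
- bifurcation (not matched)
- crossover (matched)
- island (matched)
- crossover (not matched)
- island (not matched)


Weighted minutiae match score:
  trifurcation: not matched, +0
  island: matched, +4 (running total 4)
  ending: matched, +2 (running total 6)
  ending: matched, +2 (running total 8)
  bifurcation: not matched, +0
  bifurcation: not matched, +0
  crossover: matched, +6 (running total 14)
  island: matched, +4 (running total 18)
  crossover: not matched, +0
  island: not matched, +0
Total score = 18
Threshold = 12; verdict = identification

18


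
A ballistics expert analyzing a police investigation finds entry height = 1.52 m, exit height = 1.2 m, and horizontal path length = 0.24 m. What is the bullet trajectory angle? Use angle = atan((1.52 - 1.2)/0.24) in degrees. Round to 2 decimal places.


Bullet trajectory angle:
Height difference = 1.52 - 1.2 = 0.32 m
angle = atan(0.32 / 0.24)
angle = atan(1.333333)
angle = 53.13 degrees

53.13


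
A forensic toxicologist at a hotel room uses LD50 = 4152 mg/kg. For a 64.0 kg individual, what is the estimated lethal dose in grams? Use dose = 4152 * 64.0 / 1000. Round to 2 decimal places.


Lethal dose calculation:
Lethal dose = LD50 * body_weight / 1000
= 4152 * 64.0 / 1000
= 265728 / 1000
= 265.73 g

265.73


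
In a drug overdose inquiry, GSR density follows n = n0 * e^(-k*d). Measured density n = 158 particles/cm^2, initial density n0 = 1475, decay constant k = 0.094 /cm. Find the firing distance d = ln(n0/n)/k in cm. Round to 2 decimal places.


GSR distance calculation:
n0/n = 1475 / 158 = 9.335443
ln(n0/n) = 2.233818
d = 2.233818 / 0.094 = 23.76 cm

23.76


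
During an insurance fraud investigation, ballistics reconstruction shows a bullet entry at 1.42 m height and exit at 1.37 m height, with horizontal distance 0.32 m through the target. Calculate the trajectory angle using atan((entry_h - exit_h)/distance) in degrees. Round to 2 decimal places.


Bullet trajectory angle:
Height difference = 1.42 - 1.37 = 0.05 m
angle = atan(0.05 / 0.32)
angle = atan(0.15625)
angle = 8.88 degrees

8.88


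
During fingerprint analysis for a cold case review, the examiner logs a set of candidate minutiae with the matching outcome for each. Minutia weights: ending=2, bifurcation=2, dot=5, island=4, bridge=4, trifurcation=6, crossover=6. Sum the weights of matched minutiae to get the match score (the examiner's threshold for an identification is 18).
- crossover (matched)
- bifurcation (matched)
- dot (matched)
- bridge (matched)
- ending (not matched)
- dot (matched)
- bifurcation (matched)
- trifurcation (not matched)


Weighted minutiae match score:
  crossover: matched, +6 (running total 6)
  bifurcation: matched, +2 (running total 8)
  dot: matched, +5 (running total 13)
  bridge: matched, +4 (running total 17)
  ending: not matched, +0
  dot: matched, +5 (running total 22)
  bifurcation: matched, +2 (running total 24)
  trifurcation: not matched, +0
Total score = 24
Threshold = 18; verdict = identification

24


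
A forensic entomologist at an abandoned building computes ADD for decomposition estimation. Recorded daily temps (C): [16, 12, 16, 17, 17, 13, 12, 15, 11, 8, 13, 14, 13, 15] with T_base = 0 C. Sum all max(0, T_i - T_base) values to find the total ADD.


Computing ADD day by day:
Day 1: max(0, 16 - 0) = 16
Day 2: max(0, 12 - 0) = 12
Day 3: max(0, 16 - 0) = 16
Day 4: max(0, 17 - 0) = 17
Day 5: max(0, 17 - 0) = 17
Day 6: max(0, 13 - 0) = 13
Day 7: max(0, 12 - 0) = 12
Day 8: max(0, 15 - 0) = 15
Day 9: max(0, 11 - 0) = 11
Day 10: max(0, 8 - 0) = 8
Day 11: max(0, 13 - 0) = 13
Day 12: max(0, 14 - 0) = 14
Day 13: max(0, 13 - 0) = 13
Day 14: max(0, 15 - 0) = 15
Total ADD = 192

192


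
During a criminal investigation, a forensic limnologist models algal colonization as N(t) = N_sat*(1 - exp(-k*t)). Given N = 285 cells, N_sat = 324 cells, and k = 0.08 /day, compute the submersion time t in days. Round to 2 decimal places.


PMSI from diatom colonization curve:
N / N_sat = 285 / 324 = 0.87963
1 - N/N_sat = 0.12037
ln(1 - N/N_sat) = -2.117185
t = -ln(1 - N/N_sat) / k = -(-2.117185) / 0.08 = 26.46 days

26.46


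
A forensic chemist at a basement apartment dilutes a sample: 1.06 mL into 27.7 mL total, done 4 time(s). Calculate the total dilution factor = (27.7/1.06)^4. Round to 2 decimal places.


Dilution factor calculation:
Single dilution = V_total / V_sample = 27.7 / 1.06 ≈ 26.132075
Number of dilutions = 4
Total DF = (27.7 / 1.06)^4 (full precision, rounded at the end) = 466332.43

466332.43


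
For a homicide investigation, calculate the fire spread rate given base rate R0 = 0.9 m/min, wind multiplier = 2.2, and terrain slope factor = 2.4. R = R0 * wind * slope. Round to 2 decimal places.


Fire spread rate calculation:
R = R0 * wind_factor * slope_factor
= 0.9 * 2.2 * 2.4
= 1.98 * 2.4
= 4.75 m/min

4.75


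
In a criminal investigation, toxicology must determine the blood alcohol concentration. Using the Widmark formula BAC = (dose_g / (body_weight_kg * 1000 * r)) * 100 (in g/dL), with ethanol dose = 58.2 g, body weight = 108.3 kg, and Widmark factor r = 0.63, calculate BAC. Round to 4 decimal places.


Applying the Widmark formula:
BAC = (dose_g / (body_wt * 1000 * r)) * 100
Denominator = 108.3 * 1000 * 0.63 = 68229
BAC = (58.2 / 68229) * 100
BAC = 0.0853 g/dL

0.0853


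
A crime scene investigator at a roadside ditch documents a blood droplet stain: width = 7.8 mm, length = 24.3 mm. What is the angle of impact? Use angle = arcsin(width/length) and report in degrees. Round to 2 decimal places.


Blood spatter impact angle calculation:
width / length = 7.8 / 24.3 = 0.320988
angle = arcsin(0.320988)
angle = 18.72 degrees

18.72


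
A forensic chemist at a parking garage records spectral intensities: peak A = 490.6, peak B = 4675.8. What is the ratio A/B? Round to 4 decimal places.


Spectral peak ratio:
Peak A = 490.6 counts
Peak B = 4675.8 counts
Ratio = 490.6 / 4675.8 = 0.1049

0.1049


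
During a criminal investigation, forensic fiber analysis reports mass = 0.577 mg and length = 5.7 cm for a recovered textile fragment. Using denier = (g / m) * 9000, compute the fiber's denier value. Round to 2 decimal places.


Denier calculation:
Mass in grams = 0.577 mg / 1000 = 0.000577 g
Length in meters = 5.7 cm / 100 = 0.057 m
Linear density = mass / length = 0.000577 / 0.057 = 0.01012281 g/m
Denier = (g/m) * 9000 = 0.01012281 * 9000 = 91.11

91.11


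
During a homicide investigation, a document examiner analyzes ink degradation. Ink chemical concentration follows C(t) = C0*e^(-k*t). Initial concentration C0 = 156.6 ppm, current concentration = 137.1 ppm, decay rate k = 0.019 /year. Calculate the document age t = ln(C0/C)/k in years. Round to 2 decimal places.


Document age estimation:
C0/C = 156.6 / 137.1 = 1.142232
ln(C0/C) = 0.132984
t = 0.132984 / 0.019 = 7.00 years

7.00


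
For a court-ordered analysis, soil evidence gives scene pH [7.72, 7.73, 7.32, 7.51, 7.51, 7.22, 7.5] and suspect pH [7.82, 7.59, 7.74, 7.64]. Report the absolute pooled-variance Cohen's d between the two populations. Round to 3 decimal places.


Pooled-variance Cohen's d for soil pH comparison:
Scene mean = 52.51 / 7 = 7.501429
Suspect mean = 30.79 / 4 = 7.6975
Scene sample variance s_s^2 = 0.035381
Suspect sample variance s_c^2 = 0.010558
Pooled variance = ((n_s-1)*s_s^2 + (n_c-1)*s_c^2) / (n_s + n_c - 2) = 0.027107
Pooled SD = sqrt(0.027107) = 0.164642
Mean difference = -0.196071
|d| = |-0.196071| / 0.164642 = 1.191

1.191


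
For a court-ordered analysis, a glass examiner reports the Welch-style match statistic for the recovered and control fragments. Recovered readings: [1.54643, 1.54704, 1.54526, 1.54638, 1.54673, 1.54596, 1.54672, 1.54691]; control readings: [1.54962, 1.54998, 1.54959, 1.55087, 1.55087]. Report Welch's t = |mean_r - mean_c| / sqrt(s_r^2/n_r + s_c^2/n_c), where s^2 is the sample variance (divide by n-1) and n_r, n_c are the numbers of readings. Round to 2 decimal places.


Welch's t-criterion for glass RI comparison:
Recovered mean = sum / n_r = 12.37143 / 8 = 1.5464288
Control mean = sum / n_c = 7.75093 / 5 = 1.550186
Recovered sample variance s_r^2 = 3.38412e-07
Control sample variance s_c^2 = 4.1343e-07
Welch SE (unpooled) = sqrt(s_r^2/n_r + s_c^2/n_c) = sqrt(4.23016e-08 + 8.2686e-08) = sqrt(1.24988e-07) = 0.000353536
|mean_r - mean_c| = 0.00375725
t = 0.00375725 / 0.000353536 = 10.63

10.63


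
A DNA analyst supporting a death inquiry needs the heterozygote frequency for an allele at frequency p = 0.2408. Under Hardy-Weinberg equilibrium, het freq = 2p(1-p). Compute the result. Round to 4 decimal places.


Hardy-Weinberg heterozygote frequency:
q = 1 - p = 1 - 0.2408 = 0.7592
2pq = 2 * 0.2408 * 0.7592 = 0.3656

0.3656


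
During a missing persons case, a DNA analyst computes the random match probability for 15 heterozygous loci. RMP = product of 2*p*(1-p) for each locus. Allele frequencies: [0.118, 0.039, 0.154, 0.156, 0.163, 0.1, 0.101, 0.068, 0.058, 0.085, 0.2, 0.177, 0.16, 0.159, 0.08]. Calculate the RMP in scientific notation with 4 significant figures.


Computing RMP for 15 loci:
Locus 1: 2 * 0.118 * 0.882 = 0.208152
Locus 2: 2 * 0.039 * 0.961 = 0.074958
Locus 3: 2 * 0.154 * 0.846 = 0.260568
Locus 4: 2 * 0.156 * 0.844 = 0.263328
Locus 5: 2 * 0.163 * 0.837 = 0.272862
Locus 6: 2 * 0.1 * 0.9 = 0.18
Locus 7: 2 * 0.101 * 0.899 = 0.181598
Locus 8: 2 * 0.068 * 0.932 = 0.126752
Locus 9: 2 * 0.058 * 0.942 = 0.109272
Locus 10: 2 * 0.085 * 0.915 = 0.15555
Locus 11: 2 * 0.2 * 0.8 = 0.32
Locus 12: 2 * 0.177 * 0.823 = 0.291342
Locus 13: 2 * 0.16 * 0.84 = 0.2688
Locus 14: 2 * 0.159 * 0.841 = 0.267438
Locus 15: 2 * 0.08 * 0.92 = 0.1472
RMP = 2.030e-11

2.030e-11


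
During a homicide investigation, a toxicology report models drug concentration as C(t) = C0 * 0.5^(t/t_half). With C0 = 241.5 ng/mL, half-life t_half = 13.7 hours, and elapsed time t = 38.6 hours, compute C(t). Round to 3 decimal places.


Drug concentration decay:
Number of half-lives = t / t_half = 38.6 / 13.7 = 2.817518
Decay factor = 0.5^2.817518 = 0.14185432
C(t) = 241.5 * 0.14185432 = 34.258 ng/mL

34.258


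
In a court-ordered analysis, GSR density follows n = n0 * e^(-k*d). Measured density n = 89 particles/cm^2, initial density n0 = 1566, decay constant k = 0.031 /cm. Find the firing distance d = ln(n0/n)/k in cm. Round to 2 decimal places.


GSR distance calculation:
n0/n = 1566 / 89 = 17.595506
ln(n0/n) = 2.867644
d = 2.867644 / 0.031 = 92.50 cm

92.50


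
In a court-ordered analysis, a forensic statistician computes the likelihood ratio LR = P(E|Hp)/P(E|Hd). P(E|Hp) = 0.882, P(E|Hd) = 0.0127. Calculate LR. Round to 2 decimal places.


Likelihood ratio calculation:
LR = P(E|Hp) / P(E|Hd)
LR = 0.882 / 0.0127
LR = 69.45

69.45


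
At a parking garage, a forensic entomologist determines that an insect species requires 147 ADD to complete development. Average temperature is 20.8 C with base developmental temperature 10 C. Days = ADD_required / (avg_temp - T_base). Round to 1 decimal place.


Insect development time:
Effective temperature = avg_temp - T_base = 20.8 - 10 = 10.8 C
Days = ADD / effective_temp = 147 / 10.8 = 13.6 days

13.6


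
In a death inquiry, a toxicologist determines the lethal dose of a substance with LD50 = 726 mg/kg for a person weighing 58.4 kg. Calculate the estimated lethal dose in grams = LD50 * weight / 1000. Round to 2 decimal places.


Lethal dose calculation:
Lethal dose = LD50 * body_weight / 1000
= 726 * 58.4 / 1000
= 42398.4 / 1000
= 42.40 g

42.40


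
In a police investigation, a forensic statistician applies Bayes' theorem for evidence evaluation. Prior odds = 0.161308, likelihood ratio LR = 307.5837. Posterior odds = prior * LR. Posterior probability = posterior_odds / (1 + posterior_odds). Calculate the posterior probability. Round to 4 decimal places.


Bayesian evidence evaluation:
Posterior odds = prior_odds * LR = 0.161308 * 307.5837 = 49.61571
Posterior probability = posterior_odds / (1 + posterior_odds)
= 49.61571 / (1 + 49.61571)
= 49.61571 / 50.61571
= 0.9802

0.9802


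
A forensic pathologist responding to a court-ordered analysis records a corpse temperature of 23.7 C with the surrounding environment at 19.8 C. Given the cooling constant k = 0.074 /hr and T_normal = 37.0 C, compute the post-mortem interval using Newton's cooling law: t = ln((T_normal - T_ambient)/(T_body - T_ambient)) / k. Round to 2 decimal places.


Using Newton's law of cooling:
t = ln((T_normal - T_ambient) / (T_body - T_ambient)) / k
T_normal - T_ambient = 17.2
T_body - T_ambient = 3.9
Ratio = 4.410256
ln(ratio) = 1.483933
t = 1.483933 / 0.074 = 20.05 hours

20.05
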